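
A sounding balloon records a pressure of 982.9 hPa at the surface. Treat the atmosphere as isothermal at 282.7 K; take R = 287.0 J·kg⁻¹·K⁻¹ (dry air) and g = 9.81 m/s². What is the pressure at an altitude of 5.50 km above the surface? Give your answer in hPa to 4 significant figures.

P ≈ 505.5 hPa

Scale height: H = RT/g = 287.0 × 282.7 / 9.81 = 8270.6 m.
Barometric formula: P = P₀ exp(−z/H).
z/H = 5500.0/8270.6 = 0.66501; exp(−0.66501) = 0.51427.
P = 982.9 × 0.51427 = 505.48 hPa.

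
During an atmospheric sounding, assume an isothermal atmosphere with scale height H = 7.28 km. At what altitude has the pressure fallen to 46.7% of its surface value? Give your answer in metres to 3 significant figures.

z ≈ 5540 m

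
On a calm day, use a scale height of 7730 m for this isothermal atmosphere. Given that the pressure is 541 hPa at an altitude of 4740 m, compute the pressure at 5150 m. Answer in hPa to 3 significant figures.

P ≈ 513 hPa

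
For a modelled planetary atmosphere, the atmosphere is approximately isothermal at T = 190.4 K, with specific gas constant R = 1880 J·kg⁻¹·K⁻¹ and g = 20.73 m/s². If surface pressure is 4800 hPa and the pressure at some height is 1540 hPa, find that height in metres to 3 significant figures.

z ≈ 19600 m

Scale height: H = RT/g = 1880 × 190.4 / 20.73 = 17267 m.
Invert the barometric formula: z = H ln(P₀/P).
P₀/P = 4800/1540 = 3.1169; ln(3.1169) = 1.1368.
z = 17267 × 1.1368 = 19629 m.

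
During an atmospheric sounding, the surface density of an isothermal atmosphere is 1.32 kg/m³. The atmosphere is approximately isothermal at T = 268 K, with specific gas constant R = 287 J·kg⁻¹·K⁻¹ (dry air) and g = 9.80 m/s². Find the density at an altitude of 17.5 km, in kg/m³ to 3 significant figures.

ρ ≈ 0.142 kg/m³

Scale height: H = RT/g = 287 × 268 / 9.80 = 7848.6 m.
In an isothermal atmosphere, density decays like pressure: ρ = ρ₀ exp(−z/H).
z/H = 17500/7848.6 = 2.2297; exp(−2.2297) = 0.10756.
ρ = 1.32 × 0.10756 = 0.14198 kg/m³.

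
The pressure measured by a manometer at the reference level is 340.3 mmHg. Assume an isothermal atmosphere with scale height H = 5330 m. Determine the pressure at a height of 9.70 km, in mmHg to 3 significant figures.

Barometric formula: P = P₀ exp(−z/H).
z/H = 9700.0/5330.0 = 1.8199; exp(−1.8199) = 0.16204.
P = 340.3 × 0.16204 = 55.142 mmHg.

P ≈ 55.1 mmHg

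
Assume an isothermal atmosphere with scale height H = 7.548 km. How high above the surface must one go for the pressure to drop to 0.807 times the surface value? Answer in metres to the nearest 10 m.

z ≈ 1620 m

Set P/P₀ = exp(−z/H) = 0.807, so z = −H ln(0.807).
−ln(0.807) = 0.21443; z = 7548.0 × 0.21443 = 1618.5 m.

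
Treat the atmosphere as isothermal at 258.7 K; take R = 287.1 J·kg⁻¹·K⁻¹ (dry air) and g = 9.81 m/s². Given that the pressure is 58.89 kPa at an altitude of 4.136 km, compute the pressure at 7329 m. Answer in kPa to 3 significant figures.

P ≈ 38.6 kPa

Scale height: H = RT/g = 287.1 × 258.7 / 9.81 = 7571.1 m.
Between two levels, P₂ = P₁ exp(−Δz/H) with Δz = z₂ − z₁.
Δz = 7329.0 − 4136.0 = 3193.0 m; Δz/H = 3193.0/7571.1 = 0.42174.
P₂ = 58.89 × exp(−0.42174) = 58.89 × 0.65590 = 38.626 kPa.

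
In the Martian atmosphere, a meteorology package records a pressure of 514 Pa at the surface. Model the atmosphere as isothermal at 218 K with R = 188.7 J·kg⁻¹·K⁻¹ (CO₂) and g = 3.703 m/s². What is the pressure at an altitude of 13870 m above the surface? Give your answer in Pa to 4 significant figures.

Scale height: H = RT/g = 188.7 × 218 / 3.703 = 11109 m.
Barometric formula: P = P₀ exp(−z/H).
z/H = 13870/11109 = 1.2485; exp(−1.2485) = 0.28693.
P = 514 × 0.28693 = 147.48 Pa.

P ≈ 147.5 Pa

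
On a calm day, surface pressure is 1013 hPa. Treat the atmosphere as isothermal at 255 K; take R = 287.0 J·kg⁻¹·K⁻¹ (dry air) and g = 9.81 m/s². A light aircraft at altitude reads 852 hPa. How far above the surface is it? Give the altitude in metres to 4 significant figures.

z ≈ 1291 m

Scale height: H = RT/g = 287.0 × 255 / 9.81 = 7460.2 m.
Invert the barometric formula: z = H ln(P₀/P).
P₀/P = 1013/852 = 1.1890; ln(1.1890) = 0.17311.
z = 7460.2 × 0.17311 = 1291.4 m.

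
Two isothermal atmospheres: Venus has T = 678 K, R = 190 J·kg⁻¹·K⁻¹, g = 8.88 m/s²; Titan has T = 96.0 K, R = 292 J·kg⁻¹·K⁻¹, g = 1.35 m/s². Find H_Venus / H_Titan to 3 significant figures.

H_Venus/H_Titan ≈ 0.699

H = RT/g for each body.
H_Venus = 190 × 678 / 8.88 = 14507 m.
H_Titan = 292 × 96.0 / 1.35 = 20764 m.
H_Venus/H_Titan = 14507/20764 = 0.69866.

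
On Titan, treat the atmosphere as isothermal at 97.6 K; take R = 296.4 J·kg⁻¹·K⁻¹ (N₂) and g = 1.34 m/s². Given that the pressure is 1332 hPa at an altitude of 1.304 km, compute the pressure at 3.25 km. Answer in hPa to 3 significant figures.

P ≈ 1220 hPa

Scale height: H = RT/g = 296.4 × 97.6 / 1.34 = 21589 m.
Between two levels, P₂ = P₁ exp(−Δz/H) with Δz = z₂ − z₁.
Δz = 3250.0 − 1304.0 = 1946.0 m; Δz/H = 1946.0/21589 = 0.090138.
P₂ = 1332 × exp(−0.090138) = 1332 × 0.91381 = 1217.2 hPa.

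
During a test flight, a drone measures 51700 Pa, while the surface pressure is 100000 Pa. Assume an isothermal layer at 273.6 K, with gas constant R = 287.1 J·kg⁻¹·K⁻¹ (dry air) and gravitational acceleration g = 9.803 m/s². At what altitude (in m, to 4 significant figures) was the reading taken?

z ≈ 5286 m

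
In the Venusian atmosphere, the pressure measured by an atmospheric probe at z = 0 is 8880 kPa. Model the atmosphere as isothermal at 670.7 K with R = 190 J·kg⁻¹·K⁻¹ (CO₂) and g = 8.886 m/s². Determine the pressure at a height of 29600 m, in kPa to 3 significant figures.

Scale height: H = RT/g = 190 × 670.7 / 8.886 = 14341 m.
Barometric formula: P = P₀ exp(−z/H).
z/H = 29600/14341 = 2.0640; exp(−2.0640) = 0.12695.
P = 8880 × 0.12695 = 1127.3 kPa.

P ≈ 1130 kPa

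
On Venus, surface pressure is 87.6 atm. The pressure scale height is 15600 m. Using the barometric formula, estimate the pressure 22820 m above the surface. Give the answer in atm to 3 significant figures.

Barometric formula: P = P₀ exp(−z/H).
z/H = 22820/15600 = 1.4628; exp(−1.4628) = 0.23159.
P = 87.6 × 0.23159 = 20.287 atm.

P ≈ 20.3 atm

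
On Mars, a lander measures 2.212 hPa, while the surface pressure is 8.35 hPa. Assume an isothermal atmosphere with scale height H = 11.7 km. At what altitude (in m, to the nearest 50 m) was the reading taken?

Invert the barometric formula: z = H ln(P₀/P).
P₀/P = 8.35/2.212 = 3.7749; ln(3.7749) = 1.3284.
z = 11700 × 1.3284 = 15542 m.

z ≈ 15550 m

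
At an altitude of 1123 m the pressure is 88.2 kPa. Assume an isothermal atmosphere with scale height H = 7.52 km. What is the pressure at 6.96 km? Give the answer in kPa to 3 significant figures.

Between two levels, P₂ = P₁ exp(−Δz/H) with Δz = z₂ − z₁.
Δz = 6960.0 − 1123.0 = 5837.0 m; Δz/H = 5837.0/7520.0 = 0.77620.
P₂ = 88.2 × exp(−0.77620) = 88.2 × 0.46015 = 40.585 kPa.

P ≈ 40.6 kPa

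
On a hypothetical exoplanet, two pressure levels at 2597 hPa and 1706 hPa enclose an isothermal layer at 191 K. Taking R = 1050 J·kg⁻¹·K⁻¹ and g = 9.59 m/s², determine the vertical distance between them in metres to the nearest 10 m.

Δz ≈ 8790 m

Hypsometric equation: Δz = (R T̄/g) ln(P₁/P₂).
R T̄/g = 1050 × 191 / 9.59 = 20912 m.
ln(2597/1706) = ln(1.5223) = 0.42022.
Δz = 20912 × 0.42022 = 8787.6 m.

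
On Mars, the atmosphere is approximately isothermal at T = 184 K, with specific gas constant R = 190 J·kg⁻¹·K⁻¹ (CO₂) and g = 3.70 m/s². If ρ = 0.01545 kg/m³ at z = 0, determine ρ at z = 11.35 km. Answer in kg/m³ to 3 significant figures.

ρ ≈ 0.00465 kg/m³

Scale height: H = RT/g = 190 × 184 / 3.70 = 9448.6 m.
In an isothermal atmosphere, density decays like pressure: ρ = ρ₀ exp(−z/H).
z/H = 11350/9448.6 = 1.2012; exp(−1.2012) = 0.30083.
ρ = 0.01545 × 0.30083 = 0.0046478 kg/m³.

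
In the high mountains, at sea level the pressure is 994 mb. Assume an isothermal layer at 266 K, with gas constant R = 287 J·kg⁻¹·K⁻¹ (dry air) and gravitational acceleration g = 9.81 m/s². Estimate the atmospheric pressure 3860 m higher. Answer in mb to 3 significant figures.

Scale height: H = RT/g = 287 × 266 / 9.81 = 7782.1 m.
Barometric formula: P = P₀ exp(−z/H).
z/H = 3860.0/7782.1 = 0.49601; exp(−0.49601) = 0.60896.
P = 994 × 0.60896 = 605.31 mb.

P ≈ 605 mb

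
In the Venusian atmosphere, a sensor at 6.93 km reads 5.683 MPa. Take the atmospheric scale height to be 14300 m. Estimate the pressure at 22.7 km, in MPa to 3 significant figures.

P ≈ 1.89 MPa

Between two levels, P₂ = P₁ exp(−Δz/H) with Δz = z₂ − z₁.
Δz = 22700 − 6930.0 = 15770 m; Δz/H = 15770/14300 = 1.1028.
P₂ = 5.683 × exp(−1.1028) = 5.683 × 0.33194 = 1.8864 MPa.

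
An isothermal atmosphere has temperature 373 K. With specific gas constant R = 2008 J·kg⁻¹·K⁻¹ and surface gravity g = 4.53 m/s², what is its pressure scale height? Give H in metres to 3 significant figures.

H ≈ 165000 m

The scale height of an isothermal atmosphere is H = RT/g.
H = 2008 × 373 / 4.53 = 748980/4.53 = 165340 m.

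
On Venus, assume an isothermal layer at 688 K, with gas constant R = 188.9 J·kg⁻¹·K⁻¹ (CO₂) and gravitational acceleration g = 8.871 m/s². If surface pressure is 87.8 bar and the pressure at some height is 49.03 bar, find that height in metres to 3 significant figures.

z ≈ 8540 m

Scale height: H = RT/g = 188.9 × 688 / 8.871 = 14650 m.
Invert the barometric formula: z = H ln(P₀/P).
P₀/P = 87.8/49.03 = 1.7907; ln(1.7907) = 0.58261.
z = 14650 × 0.58261 = 8535.2 m.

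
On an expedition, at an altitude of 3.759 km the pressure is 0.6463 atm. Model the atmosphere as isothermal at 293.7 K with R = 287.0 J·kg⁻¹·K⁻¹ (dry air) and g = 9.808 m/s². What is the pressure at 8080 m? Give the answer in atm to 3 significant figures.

Scale height: H = RT/g = 287.0 × 293.7 / 9.808 = 8594.2 m.
Between two levels, P₂ = P₁ exp(−Δz/H) with Δz = z₂ − z₁.
Δz = 8080.0 − 3759.0 = 4321.0 m; Δz/H = 4321.0/8594.2 = 0.50278.
P₂ = 0.6463 × exp(−0.50278) = 0.6463 × 0.60485 = 0.39091 atm.

P ≈ 0.391 atm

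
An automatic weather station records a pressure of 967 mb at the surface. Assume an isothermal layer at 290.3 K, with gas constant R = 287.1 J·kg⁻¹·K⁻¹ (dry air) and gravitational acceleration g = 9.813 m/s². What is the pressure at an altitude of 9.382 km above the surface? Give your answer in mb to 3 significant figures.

P ≈ 320 mb

Scale height: H = RT/g = 287.1 × 290.3 / 9.813 = 8493.3 m.
Barometric formula: P = P₀ exp(−z/H).
z/H = 9382.0/8493.3 = 1.1046; exp(−1.1046) = 0.33134.
P = 967 × 0.33134 = 320.41 mb.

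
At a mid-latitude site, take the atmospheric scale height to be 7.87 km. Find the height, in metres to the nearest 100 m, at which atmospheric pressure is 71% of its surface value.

z ≈ 2700 m

Set P/P₀ = exp(−z/H) = 0.71, so z = −H ln(0.71).
−ln(0.71) = 0.34249; z = 7870.0 × 0.34249 = 2695.4 m.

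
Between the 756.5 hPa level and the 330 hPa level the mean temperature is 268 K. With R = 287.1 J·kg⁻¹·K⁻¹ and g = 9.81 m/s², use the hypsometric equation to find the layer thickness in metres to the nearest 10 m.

Hypsometric equation: Δz = (R T̄/g) ln(P₁/P₂).
R T̄/g = 287.1 × 268 / 9.81 = 7843.3 m.
ln(756.5/330) = ln(2.2924) = 0.82960.
Δz = 7843.3 × 0.82960 = 6506.8 m.

Δz ≈ 6510 m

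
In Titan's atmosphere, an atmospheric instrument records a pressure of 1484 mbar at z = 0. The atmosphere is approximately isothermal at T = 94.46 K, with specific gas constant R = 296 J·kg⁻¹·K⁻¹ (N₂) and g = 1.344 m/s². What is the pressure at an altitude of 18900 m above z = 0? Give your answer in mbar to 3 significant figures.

Scale height: H = RT/g = 296 × 94.46 / 1.344 = 20804 m.
Barometric formula: P = P₀ exp(−z/H).
z/H = 18900/20804 = 0.90848; exp(−0.90848) = 0.40314.
P = 1484 × 0.40314 = 598.26 mbar.

P ≈ 598 mbar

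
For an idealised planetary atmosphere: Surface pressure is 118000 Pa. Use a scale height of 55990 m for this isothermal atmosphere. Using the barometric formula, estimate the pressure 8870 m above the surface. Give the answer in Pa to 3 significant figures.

P ≈ 101000 Pa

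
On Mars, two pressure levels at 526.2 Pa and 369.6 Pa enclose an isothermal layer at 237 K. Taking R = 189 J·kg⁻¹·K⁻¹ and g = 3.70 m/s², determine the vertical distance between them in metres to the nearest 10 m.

Hypsometric equation: Δz = (R T̄/g) ln(P₁/P₂).
R T̄/g = 189 × 237 / 3.70 = 12106 m.
ln(526.2/369.6) = ln(1.4237) = 0.35326.
Δz = 12106 × 0.35326 = 4276.6 m.

Δz ≈ 4280 m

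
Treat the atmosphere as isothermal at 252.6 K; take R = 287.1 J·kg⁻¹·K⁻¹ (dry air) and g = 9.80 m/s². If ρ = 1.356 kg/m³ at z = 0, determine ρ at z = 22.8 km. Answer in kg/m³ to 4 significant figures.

ρ ≈ 0.06226 kg/m³

Scale height: H = RT/g = 287.1 × 252.6 / 9.80 = 7400.1 m.
In an isothermal atmosphere, density decays like pressure: ρ = ρ₀ exp(−z/H).
z/H = 22800/7400.1 = 3.0810; exp(−3.0810) = 0.045913.
ρ = 1.356 × 0.045913 = 0.062258 kg/m³.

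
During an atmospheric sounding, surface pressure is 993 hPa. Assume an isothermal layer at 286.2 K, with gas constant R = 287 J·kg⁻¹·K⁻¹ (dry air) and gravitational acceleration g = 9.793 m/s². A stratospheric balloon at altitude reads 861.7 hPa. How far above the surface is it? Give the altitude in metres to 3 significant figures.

z ≈ 1190 m

Scale height: H = RT/g = 287 × 286.2 / 9.793 = 8387.6 m.
Invert the barometric formula: z = H ln(P₀/P).
P₀/P = 993/861.7 = 1.1524; ln(1.1524) = 0.14185.
z = 8387.6 × 0.14185 = 1189.8 m.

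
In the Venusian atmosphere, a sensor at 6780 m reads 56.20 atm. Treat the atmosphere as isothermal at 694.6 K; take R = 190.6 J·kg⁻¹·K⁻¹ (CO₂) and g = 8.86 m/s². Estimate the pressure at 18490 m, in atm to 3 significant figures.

P ≈ 25.7 atm

Scale height: H = RT/g = 190.6 × 694.6 / 8.86 = 14943 m.
Between two levels, P₂ = P₁ exp(−Δz/H) with Δz = z₂ − z₁.
Δz = 18490 − 6780.0 = 11710 m; Δz/H = 11710/14943 = 0.78364.
P₂ = 56.20 × exp(−0.78364) = 56.20 × 0.45674 = 25.669 atm.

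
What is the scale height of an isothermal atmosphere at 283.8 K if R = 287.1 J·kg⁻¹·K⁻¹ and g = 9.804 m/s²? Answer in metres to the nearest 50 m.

H ≈ 8300 m

The scale height of an isothermal atmosphere is H = RT/g.
H = 287.1 × 283.8 / 9.804 = 81479/9.804 = 8310.8 m.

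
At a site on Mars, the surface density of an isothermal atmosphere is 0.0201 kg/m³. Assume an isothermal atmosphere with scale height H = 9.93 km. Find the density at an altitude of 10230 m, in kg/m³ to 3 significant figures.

ρ ≈ 0.00717 kg/m³

In an isothermal atmosphere, density decays like pressure: ρ = ρ₀ exp(−z/H).
z/H = 10230/9930.0 = 1.0302; exp(−1.0302) = 0.35694.
ρ = 0.0201 × 0.35694 = 0.0071745 kg/m³.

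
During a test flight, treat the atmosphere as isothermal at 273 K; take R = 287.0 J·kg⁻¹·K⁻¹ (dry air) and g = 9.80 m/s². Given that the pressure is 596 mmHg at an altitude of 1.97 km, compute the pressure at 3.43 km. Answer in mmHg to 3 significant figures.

P ≈ 497 mmHg

Scale height: H = RT/g = 287.0 × 273 / 9.80 = 7995.0 m.
Between two levels, P₂ = P₁ exp(−Δz/H) with Δz = z₂ − z₁.
Δz = 3430.0 − 1970.0 = 1460.0 m; Δz/H = 1460.0/7995.0 = 0.18261.
P₂ = 596 × exp(−0.18261) = 596 × 0.83309 = 496.52 mmHg.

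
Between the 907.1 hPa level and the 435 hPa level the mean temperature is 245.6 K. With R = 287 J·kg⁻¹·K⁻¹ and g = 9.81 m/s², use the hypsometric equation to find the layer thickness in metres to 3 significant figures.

Δz ≈ 5280 m

Hypsometric equation: Δz = (R T̄/g) ln(P₁/P₂).
R T̄/g = 287 × 245.6 / 9.81 = 7185.2 m.
ln(907.1/435) = ln(2.0853) = 0.73491.
Δz = 7185.2 × 0.73491 = 5280.5 m.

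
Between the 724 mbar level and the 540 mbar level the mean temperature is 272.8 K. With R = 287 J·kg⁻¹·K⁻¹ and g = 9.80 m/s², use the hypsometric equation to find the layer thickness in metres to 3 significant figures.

Hypsometric equation: Δz = (R T̄/g) ln(P₁/P₂).
R T̄/g = 287 × 272.8 / 9.80 = 7989.1 m.
ln(724/540) = ln(1.3407) = 0.29319.
Δz = 7989.1 × 0.29319 = 2342.3 m.

Δz ≈ 2340 m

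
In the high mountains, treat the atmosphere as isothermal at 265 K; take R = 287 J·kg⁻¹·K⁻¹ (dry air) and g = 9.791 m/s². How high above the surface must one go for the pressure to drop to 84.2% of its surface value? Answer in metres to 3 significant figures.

z ≈ 1340 m

Scale height: H = RT/g = 287 × 265 / 9.791 = 7767.8 m.
Set P/P₀ = exp(−z/H) = 0.842, so z = −H ln(0.842).
−ln(0.842) = 0.17198; z = 7767.8 × 0.17198 = 1335.9 m.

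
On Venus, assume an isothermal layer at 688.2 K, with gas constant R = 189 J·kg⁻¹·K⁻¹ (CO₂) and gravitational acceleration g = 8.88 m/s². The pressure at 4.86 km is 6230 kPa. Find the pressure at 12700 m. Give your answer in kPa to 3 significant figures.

Scale height: H = RT/g = 189 × 688.2 / 8.88 = 14647 m.
Between two levels, P₂ = P₁ exp(−Δz/H) with Δz = z₂ − z₁.
Δz = 12700 − 4860.0 = 7840.0 m; Δz/H = 7840.0/14647 = 0.53526.
P₂ = 6230 × exp(−0.53526) = 6230 × 0.58552 = 3647.8 kPa.

P ≈ 3650 kPa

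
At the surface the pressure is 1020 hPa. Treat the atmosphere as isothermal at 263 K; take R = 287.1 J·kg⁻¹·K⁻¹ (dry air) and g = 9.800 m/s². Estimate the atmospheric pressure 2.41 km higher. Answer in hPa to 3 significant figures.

P ≈ 746 hPa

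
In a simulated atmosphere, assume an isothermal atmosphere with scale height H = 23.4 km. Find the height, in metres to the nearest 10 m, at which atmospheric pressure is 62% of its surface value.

Set P/P₀ = exp(−z/H) = 0.62, so z = −H ln(0.62).
−ln(0.62) = 0.47804; z = 23400 × 0.47804 = 11186 m.

z ≈ 11190 m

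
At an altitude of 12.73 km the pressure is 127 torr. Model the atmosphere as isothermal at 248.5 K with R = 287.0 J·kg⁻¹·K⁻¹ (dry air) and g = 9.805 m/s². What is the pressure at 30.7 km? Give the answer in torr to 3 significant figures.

Scale height: H = RT/g = 287.0 × 248.5 / 9.805 = 7273.8 m.
Between two levels, P₂ = P₁ exp(−Δz/H) with Δz = z₂ − z₁.
Δz = 30700 − 12730 = 17970 m; Δz/H = 17970/7273.8 = 2.4705.
P₂ = 127 × exp(−2.4705) = 127 × 0.084543 = 10.737 torr.

P ≈ 10.7 torr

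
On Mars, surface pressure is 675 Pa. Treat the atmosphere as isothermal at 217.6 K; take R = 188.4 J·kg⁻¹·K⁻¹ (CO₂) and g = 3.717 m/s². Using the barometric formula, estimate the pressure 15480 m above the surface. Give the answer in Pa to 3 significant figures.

P ≈ 166 Pa

Scale height: H = RT/g = 188.4 × 217.6 / 3.717 = 11029 m.
Barometric formula: P = P₀ exp(−z/H).
z/H = 15480/11029 = 1.4036; exp(−1.4036) = 0.24571.
P = 675 × 0.24571 = 165.85 Pa.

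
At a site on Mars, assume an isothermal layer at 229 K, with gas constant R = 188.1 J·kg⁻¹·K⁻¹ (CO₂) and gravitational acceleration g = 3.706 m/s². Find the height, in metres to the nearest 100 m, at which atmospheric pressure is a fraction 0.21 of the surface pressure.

Scale height: H = RT/g = 188.1 × 229 / 3.706 = 11623 m.
Set P/P₀ = exp(−z/H) = 0.21, so z = −H ln(0.21).
−ln(0.21) = 1.5606; z = 11623 × 1.5606 = 18139 m.

z ≈ 18100 m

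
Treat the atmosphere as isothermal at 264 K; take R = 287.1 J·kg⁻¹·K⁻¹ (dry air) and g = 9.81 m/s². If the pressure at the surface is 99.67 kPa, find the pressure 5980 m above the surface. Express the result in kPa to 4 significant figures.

Scale height: H = RT/g = 287.1 × 264 / 9.81 = 7726.2 m.
Barometric formula: P = P₀ exp(−z/H).
z/H = 5980.0/7726.2 = 0.77399; exp(−0.77399) = 0.46117.
P = 99.67 × 0.46117 = 45.965 kPa.

P ≈ 45.96 kPa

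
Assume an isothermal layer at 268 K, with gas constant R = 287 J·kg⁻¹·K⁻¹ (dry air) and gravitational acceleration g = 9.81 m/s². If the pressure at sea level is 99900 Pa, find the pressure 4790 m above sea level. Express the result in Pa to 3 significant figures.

P ≈ 54200 Pa

Scale height: H = RT/g = 287 × 268 / 9.81 = 7840.6 m.
Barometric formula: P = P₀ exp(−z/H).
z/H = 4790.0/7840.6 = 0.61092; exp(−0.61092) = 0.54285.
P = 99900 × 0.54285 = 54231 Pa.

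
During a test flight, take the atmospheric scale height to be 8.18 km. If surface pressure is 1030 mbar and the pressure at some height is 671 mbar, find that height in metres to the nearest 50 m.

z ≈ 3500 m

Invert the barometric formula: z = H ln(P₀/P).
P₀/P = 1030/671 = 1.5350; ln(1.5350) = 0.42853.
z = 8180.0 × 0.42853 = 3505.4 m.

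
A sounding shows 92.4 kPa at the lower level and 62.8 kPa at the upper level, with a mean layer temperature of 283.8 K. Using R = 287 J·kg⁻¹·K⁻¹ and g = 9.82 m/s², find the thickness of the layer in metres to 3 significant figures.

Δz ≈ 3200 m

Hypsometric equation: Δz = (R T̄/g) ln(P₁/P₂).
R T̄/g = 287 × 283.8 / 9.82 = 8294.4 m.
ln(92.4/62.8) = ln(1.4713) = 0.38615.
Δz = 8294.4 × 0.38615 = 3202.9 m.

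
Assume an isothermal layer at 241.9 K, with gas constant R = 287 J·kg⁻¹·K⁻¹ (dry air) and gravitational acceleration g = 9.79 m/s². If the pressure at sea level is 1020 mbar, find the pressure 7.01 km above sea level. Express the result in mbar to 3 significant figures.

Scale height: H = RT/g = 287 × 241.9 / 9.79 = 7091.5 m.
Barometric formula: P = P₀ exp(−z/H).
z/H = 7010.0/7091.5 = 0.98851; exp(−0.98851) = 0.37213.
P = 1020 × 0.37213 = 379.57 mbar.

P ≈ 380 mbar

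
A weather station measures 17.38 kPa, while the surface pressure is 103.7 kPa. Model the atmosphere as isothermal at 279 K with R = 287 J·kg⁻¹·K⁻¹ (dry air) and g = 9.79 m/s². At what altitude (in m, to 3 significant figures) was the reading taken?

z ≈ 14600 m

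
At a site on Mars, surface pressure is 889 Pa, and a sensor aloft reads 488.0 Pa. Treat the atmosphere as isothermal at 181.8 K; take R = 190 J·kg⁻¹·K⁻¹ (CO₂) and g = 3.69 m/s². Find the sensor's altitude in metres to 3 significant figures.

z ≈ 5610 m

Scale height: H = RT/g = 190 × 181.8 / 3.69 = 9361.0 m.
Invert the barometric formula: z = H ln(P₀/P).
P₀/P = 889/488.0 = 1.8217; ln(1.8217) = 0.59977.
z = 9361.0 × 0.59977 = 5614.4 m.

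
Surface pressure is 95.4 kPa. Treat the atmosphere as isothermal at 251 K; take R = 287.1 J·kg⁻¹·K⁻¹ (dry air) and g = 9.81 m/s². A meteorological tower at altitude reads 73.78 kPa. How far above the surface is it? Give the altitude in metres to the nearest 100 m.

Scale height: H = RT/g = 287.1 × 251 / 9.81 = 7345.8 m.
Invert the barometric formula: z = H ln(P₀/P).
P₀/P = 95.4/73.78 = 1.2930; ln(1.2930) = 0.25697.
z = 7345.8 × 0.25697 = 1887.7 m.

z ≈ 1900 m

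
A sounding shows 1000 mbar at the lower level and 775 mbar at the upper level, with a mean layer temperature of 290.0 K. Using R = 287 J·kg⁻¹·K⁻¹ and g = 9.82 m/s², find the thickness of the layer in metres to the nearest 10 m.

Hypsometric equation: Δz = (R T̄/g) ln(P₁/P₂).
R T̄/g = 287 × 290.0 / 9.82 = 8475.6 m.
ln(1000/775) = ln(1.2903) = 0.25487.
Δz = 8475.6 × 0.25487 = 2160.2 m.

Δz ≈ 2160 m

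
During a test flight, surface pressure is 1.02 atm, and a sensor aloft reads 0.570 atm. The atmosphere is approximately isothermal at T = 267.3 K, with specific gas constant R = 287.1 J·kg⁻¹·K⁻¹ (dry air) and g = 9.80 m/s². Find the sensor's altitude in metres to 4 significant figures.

z ≈ 4557 m

Scale height: H = RT/g = 287.1 × 267.3 / 9.80 = 7830.8 m.
Invert the barometric formula: z = H ln(P₀/P).
P₀/P = 1.02/0.570 = 1.7895; ln(1.7895) = 0.58194.
z = 7830.8 × 0.58194 = 4557.1 m.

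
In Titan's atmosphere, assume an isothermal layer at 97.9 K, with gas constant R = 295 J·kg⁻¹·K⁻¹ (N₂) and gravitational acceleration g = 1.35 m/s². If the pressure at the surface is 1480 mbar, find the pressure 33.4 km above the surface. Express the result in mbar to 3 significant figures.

Scale height: H = RT/g = 295 × 97.9 / 1.35 = 21393 m.
Barometric formula: P = P₀ exp(−z/H).
z/H = 33400/21393 = 1.5613; exp(−1.5613) = 0.20986.
P = 1480 × 0.20986 = 310.59 mbar.

P ≈ 311 mbar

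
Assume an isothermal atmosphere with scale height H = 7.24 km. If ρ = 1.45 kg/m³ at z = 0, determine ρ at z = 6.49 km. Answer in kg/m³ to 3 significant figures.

ρ ≈ 0.592 kg/m³

In an isothermal atmosphere, density decays like pressure: ρ = ρ₀ exp(−z/H).
z/H = 6490.0/7240.0 = 0.89641; exp(−0.89641) = 0.40803.
ρ = 1.45 × 0.40803 = 0.59164 kg/m³.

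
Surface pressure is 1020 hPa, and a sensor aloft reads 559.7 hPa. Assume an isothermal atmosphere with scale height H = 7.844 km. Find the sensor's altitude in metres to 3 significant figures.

z ≈ 4710 m

Invert the barometric formula: z = H ln(P₀/P).
P₀/P = 1020/559.7 = 1.8224; ln(1.8224) = 0.60015.
z = 7844.0 × 0.60015 = 4707.6 m.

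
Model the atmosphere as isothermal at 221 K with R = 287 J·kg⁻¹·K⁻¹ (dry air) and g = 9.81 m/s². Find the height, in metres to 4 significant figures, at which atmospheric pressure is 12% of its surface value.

Scale height: H = RT/g = 287 × 221 / 9.81 = 6465.5 m.
Set P/P₀ = exp(−z/H) = 0.12, so z = −H ln(0.12).
−ln(0.12) = 2.1203; z = 6465.5 × 2.1203 = 13709 m.

z ≈ 13710 m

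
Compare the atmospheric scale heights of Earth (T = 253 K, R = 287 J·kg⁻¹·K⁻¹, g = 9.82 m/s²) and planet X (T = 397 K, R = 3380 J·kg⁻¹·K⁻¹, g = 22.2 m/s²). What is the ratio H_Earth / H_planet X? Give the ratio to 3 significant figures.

H = RT/g for each body.
H_Earth = 287 × 253 / 9.82 = 7394.2 m.
H_planet X = 3380 × 397 / 22.2 = 60444 m.
H_Earth/H_planet X = 7394.2/60444 = 0.12233.

H_Earth/H_planet X ≈ 0.122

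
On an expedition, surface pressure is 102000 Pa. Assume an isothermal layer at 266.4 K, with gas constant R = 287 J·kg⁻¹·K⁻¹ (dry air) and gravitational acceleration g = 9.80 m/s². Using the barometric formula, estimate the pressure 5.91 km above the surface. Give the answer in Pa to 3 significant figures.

P ≈ 47800 Pa

Scale height: H = RT/g = 287 × 266.4 / 9.80 = 7801.7 m.
Barometric formula: P = P₀ exp(−z/H).
z/H = 5910.0/7801.7 = 0.75753; exp(−0.75753) = 0.46882.
P = 102000 × 0.46882 = 47820 Pa.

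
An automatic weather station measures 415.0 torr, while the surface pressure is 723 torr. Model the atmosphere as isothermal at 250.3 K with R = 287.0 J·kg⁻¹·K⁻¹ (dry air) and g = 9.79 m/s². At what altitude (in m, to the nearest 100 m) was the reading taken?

z ≈ 4100 m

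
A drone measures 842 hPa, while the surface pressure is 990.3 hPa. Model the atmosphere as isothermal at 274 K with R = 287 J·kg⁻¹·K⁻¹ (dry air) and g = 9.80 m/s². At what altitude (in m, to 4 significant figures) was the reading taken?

Scale height: H = RT/g = 287 × 274 / 9.80 = 8024.3 m.
Invert the barometric formula: z = H ln(P₀/P).
P₀/P = 990.3/842 = 1.1761; ln(1.1761) = 0.16220.
z = 8024.3 × 0.16220 = 1301.5 m.

z ≈ 1302 m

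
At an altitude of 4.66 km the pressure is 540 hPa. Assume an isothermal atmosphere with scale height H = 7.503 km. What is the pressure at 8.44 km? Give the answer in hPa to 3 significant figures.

Between two levels, P₂ = P₁ exp(−Δz/H) with Δz = z₂ − z₁.
Δz = 8440.0 − 4660.0 = 3780.0 m; Δz/H = 3780.0/7503.0 = 0.50380.
P₂ = 540 × exp(−0.50380) = 540 × 0.60423 = 326.28 hPa.

P ≈ 326 hPa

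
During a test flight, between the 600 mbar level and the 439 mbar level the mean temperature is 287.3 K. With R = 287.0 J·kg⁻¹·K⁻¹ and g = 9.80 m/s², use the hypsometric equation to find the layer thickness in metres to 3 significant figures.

Hypsometric equation: Δz = (R T̄/g) ln(P₁/P₂).
R T̄/g = 287.0 × 287.3 / 9.80 = 8413.8 m.
ln(600/439) = ln(1.3667) = 0.31240.
Δz = 8413.8 × 0.31240 = 2628.5 m.

Δz ≈ 2630 m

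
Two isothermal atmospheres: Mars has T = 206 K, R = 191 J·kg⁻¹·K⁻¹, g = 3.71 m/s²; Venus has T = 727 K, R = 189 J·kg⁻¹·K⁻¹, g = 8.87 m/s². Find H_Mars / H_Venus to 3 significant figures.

H = RT/g for each body.
H_Mars = 191 × 206 / 3.71 = 10605 m.
H_Venus = 189 × 727 / 8.87 = 15491 m.
H_Mars/H_Venus = 10605/15491 = 0.68459.

H_Mars/H_Venus ≈ 0.685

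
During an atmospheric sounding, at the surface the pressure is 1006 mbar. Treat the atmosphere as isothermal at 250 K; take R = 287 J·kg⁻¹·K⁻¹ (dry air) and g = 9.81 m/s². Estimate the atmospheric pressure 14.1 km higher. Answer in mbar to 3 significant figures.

Scale height: H = RT/g = 287 × 250 / 9.81 = 7314.0 m.
Barometric formula: P = P₀ exp(−z/H).
z/H = 14100/7314.0 = 1.9278; exp(−1.9278) = 0.14547.
P = 1006 × 0.14547 = 146.34 mbar.

P ≈ 146 mbar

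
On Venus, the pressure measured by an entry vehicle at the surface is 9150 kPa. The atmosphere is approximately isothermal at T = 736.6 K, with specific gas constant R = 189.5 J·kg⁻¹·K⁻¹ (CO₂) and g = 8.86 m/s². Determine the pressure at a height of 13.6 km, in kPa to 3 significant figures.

Scale height: H = RT/g = 189.5 × 736.6 / 8.86 = 15755 m.
Barometric formula: P = P₀ exp(−z/H).
z/H = 13600/15755 = 0.86322; exp(−0.86322) = 0.42180.
P = 9150 × 0.42180 = 3859.5 kPa.

P ≈ 3860 kPa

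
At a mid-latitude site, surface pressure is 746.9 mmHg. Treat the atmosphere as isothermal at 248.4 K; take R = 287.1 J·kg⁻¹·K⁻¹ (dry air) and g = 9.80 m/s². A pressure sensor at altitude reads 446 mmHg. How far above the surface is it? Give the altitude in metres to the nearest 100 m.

Scale height: H = RT/g = 287.1 × 248.4 / 9.80 = 7277.1 m.
Invert the barometric formula: z = H ln(P₀/P).
P₀/P = 746.9/446 = 1.6747; ln(1.6747) = 0.51563.
z = 7277.1 × 0.51563 = 3752.3 m.

z ≈ 3800 m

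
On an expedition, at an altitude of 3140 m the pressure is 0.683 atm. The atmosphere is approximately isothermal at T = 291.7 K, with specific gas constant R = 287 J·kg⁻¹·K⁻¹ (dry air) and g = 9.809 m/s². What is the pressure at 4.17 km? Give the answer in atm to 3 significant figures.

Scale height: H = RT/g = 287 × 291.7 / 9.809 = 8534.8 m.
Between two levels, P₂ = P₁ exp(−Δz/H) with Δz = z₂ − z₁.
Δz = 4170.0 − 3140.0 = 1030.0 m; Δz/H = 1030.0/8534.8 = 0.12068.
P₂ = 0.683 × exp(−0.12068) = 0.683 × 0.88632 = 0.60536 atm.

P ≈ 0.605 atm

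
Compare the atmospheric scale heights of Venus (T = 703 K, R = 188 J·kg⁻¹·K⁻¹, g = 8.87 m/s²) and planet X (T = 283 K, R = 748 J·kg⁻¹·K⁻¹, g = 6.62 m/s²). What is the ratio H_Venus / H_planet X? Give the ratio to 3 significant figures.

H = RT/g for each body.
H_Venus = 188 × 703 / 8.87 = 14900 m.
H_planet X = 748 × 283 / 6.62 = 31976 m.
H_Venus/H_planet X = 14900/31976 = 0.46597.

H_Venus/H_planet X ≈ 0.466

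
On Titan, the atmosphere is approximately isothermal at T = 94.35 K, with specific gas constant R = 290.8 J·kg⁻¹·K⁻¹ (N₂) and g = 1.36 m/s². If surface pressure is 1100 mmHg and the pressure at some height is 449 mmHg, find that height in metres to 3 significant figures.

z ≈ 18100 m

Scale height: H = RT/g = 290.8 × 94.35 / 1.36 = 20174 m.
Invert the barometric formula: z = H ln(P₀/P).
P₀/P = 1100/449 = 2.4499; ln(2.4499) = 0.89605.
z = 20174 × 0.89605 = 18077 m.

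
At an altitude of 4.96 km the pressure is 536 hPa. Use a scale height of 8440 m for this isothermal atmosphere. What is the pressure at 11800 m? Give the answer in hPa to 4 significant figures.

P ≈ 238.3 hPa

Between two levels, P₂ = P₁ exp(−Δz/H) with Δz = z₂ − z₁.
Δz = 11800 − 4960.0 = 6840.0 m; Δz/H = 6840.0/8440.0 = 0.81043.
P₂ = 536 × exp(−0.81043) = 536 × 0.44467 = 238.34 hPa.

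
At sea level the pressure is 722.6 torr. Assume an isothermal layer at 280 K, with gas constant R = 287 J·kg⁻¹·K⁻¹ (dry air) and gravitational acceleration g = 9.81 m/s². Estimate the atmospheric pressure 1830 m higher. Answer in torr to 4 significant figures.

Scale height: H = RT/g = 287 × 280 / 9.81 = 8191.6 m.
Barometric formula: P = P₀ exp(−z/H).
z/H = 1830.0/8191.6 = 0.22340; exp(−0.22340) = 0.79979.
P = 722.6 × 0.79979 = 577.93 torr.

P ≈ 577.9 torr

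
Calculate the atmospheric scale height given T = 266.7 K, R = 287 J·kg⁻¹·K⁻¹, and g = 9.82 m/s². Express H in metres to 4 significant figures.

The scale height of an isothermal atmosphere is H = RT/g.
H = 287 × 266.7 / 9.82 = 76543/9.82 = 7794.6 m.

H ≈ 7795 m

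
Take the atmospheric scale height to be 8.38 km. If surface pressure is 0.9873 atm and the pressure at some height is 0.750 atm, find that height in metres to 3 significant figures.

z ≈ 2300 m

Invert the barometric formula: z = H ln(P₀/P).
P₀/P = 0.9873/0.750 = 1.3164; ln(1.3164) = 0.27490.
z = 8380.0 × 0.27490 = 2303.7 m.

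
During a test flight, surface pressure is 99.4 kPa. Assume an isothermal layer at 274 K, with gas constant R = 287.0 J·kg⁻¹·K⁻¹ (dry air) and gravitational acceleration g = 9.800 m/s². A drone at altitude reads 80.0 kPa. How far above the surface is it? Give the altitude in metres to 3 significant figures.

z ≈ 1740 m

Scale height: H = RT/g = 287.0 × 274 / 9.800 = 8024.3 m.
Invert the barometric formula: z = H ln(P₀/P).
P₀/P = 99.4/80.0 = 1.2425; ln(1.2425) = 0.21713.
z = 8024.3 × 0.21713 = 1742.3 m.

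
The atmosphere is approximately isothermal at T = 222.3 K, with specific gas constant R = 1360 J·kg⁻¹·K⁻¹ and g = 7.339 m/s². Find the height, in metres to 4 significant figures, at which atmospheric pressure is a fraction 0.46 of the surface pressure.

Scale height: H = RT/g = 1360 × 222.3 / 7.339 = 41195 m.
Set P/P₀ = exp(−z/H) = 0.46, so z = −H ln(0.46).
−ln(0.46) = 0.77653; z = 41195 × 0.77653 = 31989 m.

z ≈ 31990 m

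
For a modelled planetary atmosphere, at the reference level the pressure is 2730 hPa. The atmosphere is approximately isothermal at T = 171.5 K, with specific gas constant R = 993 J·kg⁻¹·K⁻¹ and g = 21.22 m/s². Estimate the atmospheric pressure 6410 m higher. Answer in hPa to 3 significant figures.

P ≈ 1230 hPa

Scale height: H = RT/g = 993 × 171.5 / 21.22 = 8025.4 m.
Barometric formula: P = P₀ exp(−z/H).
z/H = 6410.0/8025.4 = 0.79871; exp(−0.79871) = 0.44991.
P = 2730 × 0.44991 = 1228.3 hPa.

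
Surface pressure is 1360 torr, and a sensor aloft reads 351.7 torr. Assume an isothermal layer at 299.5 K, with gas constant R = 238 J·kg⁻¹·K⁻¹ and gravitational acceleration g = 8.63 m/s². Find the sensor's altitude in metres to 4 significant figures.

Scale height: H = RT/g = 238 × 299.5 / 8.63 = 8259.7 m.
Invert the barometric formula: z = H ln(P₀/P).
P₀/P = 1360/351.7 = 3.8669; ln(3.8669) = 1.3525.
z = 8259.7 × 1.3525 = 11171 m.

z ≈ 11170 m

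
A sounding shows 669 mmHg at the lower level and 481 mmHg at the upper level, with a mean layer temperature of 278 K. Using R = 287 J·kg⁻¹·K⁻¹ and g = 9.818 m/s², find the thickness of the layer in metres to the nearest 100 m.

Hypsometric equation: Δz = (R T̄/g) ln(P₁/P₂).
R T̄/g = 287 × 278 / 9.818 = 8126.5 m.
ln(669/481) = ln(1.3909) = 0.32995.
Δz = 8126.5 × 0.32995 = 2681.3 m.

Δz ≈ 2700 m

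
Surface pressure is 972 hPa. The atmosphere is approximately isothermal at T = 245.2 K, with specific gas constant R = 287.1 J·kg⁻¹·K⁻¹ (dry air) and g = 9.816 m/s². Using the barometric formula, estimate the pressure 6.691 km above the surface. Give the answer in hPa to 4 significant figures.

Scale height: H = RT/g = 287.1 × 245.2 / 9.816 = 7171.7 m.
Barometric formula: P = P₀ exp(−z/H).
z/H = 6691.0/7171.7 = 0.93297; exp(−0.93297) = 0.39338.
P = 972 × 0.39338 = 382.37 hPa.

P ≈ 382.4 hPa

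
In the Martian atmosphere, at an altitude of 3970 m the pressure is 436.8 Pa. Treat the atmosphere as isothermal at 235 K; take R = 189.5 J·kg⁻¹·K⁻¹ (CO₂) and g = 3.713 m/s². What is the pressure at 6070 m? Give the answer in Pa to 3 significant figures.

Scale height: H = RT/g = 189.5 × 235 / 3.713 = 11994 m.
Between two levels, P₂ = P₁ exp(−Δz/H) with Δz = z₂ − z₁.
Δz = 6070.0 − 3970.0 = 2100.0 m; Δz/H = 2100.0/11994 = 0.17509.
P₂ = 436.8 × exp(−0.17509) = 436.8 × 0.83938 = 366.64 Pa.

P ≈ 367 Pa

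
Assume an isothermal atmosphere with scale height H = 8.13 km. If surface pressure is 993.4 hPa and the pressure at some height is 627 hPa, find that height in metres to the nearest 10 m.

Invert the barometric formula: z = H ln(P₀/P).
P₀/P = 993.4/627 = 1.5844; ln(1.5844) = 0.46021.
z = 8130.0 × 0.46021 = 3741.5 m.

z ≈ 3740 m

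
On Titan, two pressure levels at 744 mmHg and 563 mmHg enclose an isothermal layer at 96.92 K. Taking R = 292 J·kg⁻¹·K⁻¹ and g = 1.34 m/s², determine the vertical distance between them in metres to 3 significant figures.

Δz ≈ 5890 m

Hypsometric equation: Δz = (R T̄/g) ln(P₁/P₂).
R T̄/g = 292 × 96.92 / 1.34 = 21120 m.
ln(744/563) = ln(1.3215) = 0.27877.
Δz = 21120 × 0.27877 = 5887.6 m.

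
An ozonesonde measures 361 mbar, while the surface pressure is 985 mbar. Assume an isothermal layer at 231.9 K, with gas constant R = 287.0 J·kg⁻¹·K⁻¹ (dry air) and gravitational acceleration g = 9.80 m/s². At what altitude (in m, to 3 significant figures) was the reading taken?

z ≈ 6820 m

Scale height: H = RT/g = 287.0 × 231.9 / 9.80 = 6791.4 m.
Invert the barometric formula: z = H ln(P₀/P).
P₀/P = 985/361 = 2.7285; ln(2.7285) = 1.0038.
z = 6791.4 × 1.0038 = 6817.2 m.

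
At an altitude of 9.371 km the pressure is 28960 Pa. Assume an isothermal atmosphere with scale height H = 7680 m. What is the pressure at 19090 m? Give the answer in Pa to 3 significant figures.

P ≈ 8170 Pa

Between two levels, P₂ = P₁ exp(−Δz/H) with Δz = z₂ − z₁.
Δz = 19090 − 9371.0 = 9719.0 m; Δz/H = 9719.0/7680.0 = 1.2655.
P₂ = 28960 × exp(−1.2655) = 28960 × 0.28210 = 8169.6 Pa.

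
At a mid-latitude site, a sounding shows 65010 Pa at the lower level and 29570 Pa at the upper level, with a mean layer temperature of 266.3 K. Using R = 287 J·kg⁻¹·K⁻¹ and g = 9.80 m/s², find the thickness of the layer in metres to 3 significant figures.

Hypsometric equation: Δz = (R T̄/g) ln(P₁/P₂).
R T̄/g = 287 × 266.3 / 9.80 = 7798.8 m.
ln(65010/29570) = ln(2.1985) = 0.78778.
Δz = 7798.8 × 0.78778 = 6143.7 m.

Δz ≈ 6140 m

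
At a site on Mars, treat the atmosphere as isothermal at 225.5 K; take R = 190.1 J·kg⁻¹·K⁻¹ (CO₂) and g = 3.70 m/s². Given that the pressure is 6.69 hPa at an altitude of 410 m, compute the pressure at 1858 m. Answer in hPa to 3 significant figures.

Scale height: H = RT/g = 190.1 × 225.5 / 3.70 = 11586 m.
Between two levels, P₂ = P₁ exp(−Δz/H) with Δz = z₂ − z₁.
Δz = 1858.0 − 410.00 = 1448.0 m; Δz/H = 1448.0/11586 = 0.12498.
P₂ = 6.69 × exp(−0.12498) = 6.69 × 0.88251 = 5.9040 hPa.

P ≈ 5.90 hPa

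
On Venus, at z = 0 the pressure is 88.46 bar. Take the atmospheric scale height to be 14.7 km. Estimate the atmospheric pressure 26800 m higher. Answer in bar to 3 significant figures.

Barometric formula: P = P₀ exp(−z/H).
z/H = 26800/14700 = 1.8231; exp(−1.8231) = 0.16152.
P = 88.46 × 0.16152 = 14.288 bar.

P ≈ 14.3 bar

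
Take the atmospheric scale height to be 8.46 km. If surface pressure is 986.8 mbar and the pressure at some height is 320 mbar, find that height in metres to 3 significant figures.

Invert the barometric formula: z = H ln(P₀/P).
P₀/P = 986.8/320 = 3.0837; ln(3.0837) = 1.1261.
z = 8460.0 × 1.1261 = 9526.8 m.

z ≈ 9530 m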